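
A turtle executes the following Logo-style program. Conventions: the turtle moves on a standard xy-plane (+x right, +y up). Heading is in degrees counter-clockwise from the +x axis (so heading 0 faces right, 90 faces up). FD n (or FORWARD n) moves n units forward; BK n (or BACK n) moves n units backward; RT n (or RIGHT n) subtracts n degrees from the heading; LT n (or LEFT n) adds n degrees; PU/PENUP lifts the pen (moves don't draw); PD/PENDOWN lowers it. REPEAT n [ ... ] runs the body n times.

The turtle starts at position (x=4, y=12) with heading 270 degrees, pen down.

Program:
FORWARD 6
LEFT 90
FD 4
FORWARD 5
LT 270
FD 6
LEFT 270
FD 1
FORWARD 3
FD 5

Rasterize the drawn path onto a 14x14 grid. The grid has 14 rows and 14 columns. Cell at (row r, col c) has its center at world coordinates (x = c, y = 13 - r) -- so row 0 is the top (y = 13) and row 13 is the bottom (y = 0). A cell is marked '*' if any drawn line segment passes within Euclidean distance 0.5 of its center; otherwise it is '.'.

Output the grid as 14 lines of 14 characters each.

Segment 0: (4,12) -> (4,6)
Segment 1: (4,6) -> (8,6)
Segment 2: (8,6) -> (13,6)
Segment 3: (13,6) -> (13,-0)
Segment 4: (13,-0) -> (12,-0)
Segment 5: (12,-0) -> (9,0)
Segment 6: (9,0) -> (4,0)

Answer: ..............
....*.........
....*.........
....*.........
....*.........
....*.........
....*.........
....**********
.............*
.............*
.............*
.............*
.............*
....**********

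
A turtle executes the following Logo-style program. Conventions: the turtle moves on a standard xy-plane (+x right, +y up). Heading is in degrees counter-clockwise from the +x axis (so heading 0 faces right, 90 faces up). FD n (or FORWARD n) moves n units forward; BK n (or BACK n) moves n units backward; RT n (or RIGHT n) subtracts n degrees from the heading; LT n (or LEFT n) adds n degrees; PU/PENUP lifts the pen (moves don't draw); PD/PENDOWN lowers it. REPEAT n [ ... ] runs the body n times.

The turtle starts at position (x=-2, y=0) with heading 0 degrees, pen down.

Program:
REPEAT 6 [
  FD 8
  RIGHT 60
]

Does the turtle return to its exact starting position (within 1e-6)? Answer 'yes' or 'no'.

Executing turtle program step by step:
Start: pos=(-2,0), heading=0, pen down
REPEAT 6 [
  -- iteration 1/6 --
  FD 8: (-2,0) -> (6,0) [heading=0, draw]
  RT 60: heading 0 -> 300
  -- iteration 2/6 --
  FD 8: (6,0) -> (10,-6.928) [heading=300, draw]
  RT 60: heading 300 -> 240
  -- iteration 3/6 --
  FD 8: (10,-6.928) -> (6,-13.856) [heading=240, draw]
  RT 60: heading 240 -> 180
  -- iteration 4/6 --
  FD 8: (6,-13.856) -> (-2,-13.856) [heading=180, draw]
  RT 60: heading 180 -> 120
  -- iteration 5/6 --
  FD 8: (-2,-13.856) -> (-6,-6.928) [heading=120, draw]
  RT 60: heading 120 -> 60
  -- iteration 6/6 --
  FD 8: (-6,-6.928) -> (-2,0) [heading=60, draw]
  RT 60: heading 60 -> 0
]
Final: pos=(-2,0), heading=0, 6 segment(s) drawn

Start position: (-2, 0)
Final position: (-2, 0)
Distance = 0; < 1e-6 -> CLOSED

Answer: yes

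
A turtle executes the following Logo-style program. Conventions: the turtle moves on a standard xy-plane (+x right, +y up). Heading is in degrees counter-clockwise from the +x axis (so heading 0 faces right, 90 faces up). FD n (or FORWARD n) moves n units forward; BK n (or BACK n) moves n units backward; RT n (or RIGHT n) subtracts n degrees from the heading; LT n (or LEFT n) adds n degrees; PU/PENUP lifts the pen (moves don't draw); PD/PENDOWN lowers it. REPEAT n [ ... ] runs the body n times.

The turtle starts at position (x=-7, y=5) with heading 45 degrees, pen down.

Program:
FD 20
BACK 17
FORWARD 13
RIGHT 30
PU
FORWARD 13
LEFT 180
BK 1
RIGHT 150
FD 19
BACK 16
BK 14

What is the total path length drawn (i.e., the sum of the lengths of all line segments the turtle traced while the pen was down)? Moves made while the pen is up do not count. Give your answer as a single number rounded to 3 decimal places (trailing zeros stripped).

Executing turtle program step by step:
Start: pos=(-7,5), heading=45, pen down
FD 20: (-7,5) -> (7.142,19.142) [heading=45, draw]
BK 17: (7.142,19.142) -> (-4.879,7.121) [heading=45, draw]
FD 13: (-4.879,7.121) -> (4.314,16.314) [heading=45, draw]
RT 30: heading 45 -> 15
PU: pen up
FD 13: (4.314,16.314) -> (16.871,19.678) [heading=15, move]
LT 180: heading 15 -> 195
BK 1: (16.871,19.678) -> (17.837,19.937) [heading=195, move]
RT 150: heading 195 -> 45
FD 19: (17.837,19.937) -> (31.272,33.372) [heading=45, move]
BK 16: (31.272,33.372) -> (19.958,22.058) [heading=45, move]
BK 14: (19.958,22.058) -> (10.058,12.159) [heading=45, move]
Final: pos=(10.058,12.159), heading=45, 3 segment(s) drawn

Segment lengths:
  seg 1: (-7,5) -> (7.142,19.142), length = 20
  seg 2: (7.142,19.142) -> (-4.879,7.121), length = 17
  seg 3: (-4.879,7.121) -> (4.314,16.314), length = 13
Total = 50

Answer: 50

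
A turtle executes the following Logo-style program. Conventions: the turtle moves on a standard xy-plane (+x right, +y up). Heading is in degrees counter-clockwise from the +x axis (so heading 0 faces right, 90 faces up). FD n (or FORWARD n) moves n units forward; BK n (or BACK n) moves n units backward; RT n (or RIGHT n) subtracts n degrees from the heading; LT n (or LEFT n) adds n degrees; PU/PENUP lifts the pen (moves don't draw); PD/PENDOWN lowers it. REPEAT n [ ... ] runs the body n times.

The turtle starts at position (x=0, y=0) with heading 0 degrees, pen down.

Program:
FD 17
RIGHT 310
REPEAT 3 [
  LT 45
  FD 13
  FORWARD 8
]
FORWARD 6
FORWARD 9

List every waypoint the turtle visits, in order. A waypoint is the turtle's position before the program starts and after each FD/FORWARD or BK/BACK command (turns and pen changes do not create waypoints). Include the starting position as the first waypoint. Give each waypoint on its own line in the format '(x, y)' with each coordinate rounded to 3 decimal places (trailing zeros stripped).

Answer: (0, 0)
(17, 0)
(15.867, 12.951)
(15.17, 20.92)
(5.211, 29.276)
(-0.917, 34.419)
(-13.868, 33.286)
(-21.837, 32.588)
(-27.814, 32.065)
(-36.78, 31.281)

Derivation:
Executing turtle program step by step:
Start: pos=(0,0), heading=0, pen down
FD 17: (0,0) -> (17,0) [heading=0, draw]
RT 310: heading 0 -> 50
REPEAT 3 [
  -- iteration 1/3 --
  LT 45: heading 50 -> 95
  FD 13: (17,0) -> (15.867,12.951) [heading=95, draw]
  FD 8: (15.867,12.951) -> (15.17,20.92) [heading=95, draw]
  -- iteration 2/3 --
  LT 45: heading 95 -> 140
  FD 13: (15.17,20.92) -> (5.211,29.276) [heading=140, draw]
  FD 8: (5.211,29.276) -> (-0.917,34.419) [heading=140, draw]
  -- iteration 3/3 --
  LT 45: heading 140 -> 185
  FD 13: (-0.917,34.419) -> (-13.868,33.286) [heading=185, draw]
  FD 8: (-13.868,33.286) -> (-21.837,32.588) [heading=185, draw]
]
FD 6: (-21.837,32.588) -> (-27.814,32.065) [heading=185, draw]
FD 9: (-27.814,32.065) -> (-36.78,31.281) [heading=185, draw]
Final: pos=(-36.78,31.281), heading=185, 9 segment(s) drawn
Waypoints (10 total):
(0, 0)
(17, 0)
(15.867, 12.951)
(15.17, 20.92)
(5.211, 29.276)
(-0.917, 34.419)
(-13.868, 33.286)
(-21.837, 32.588)
(-27.814, 32.065)
(-36.78, 31.281)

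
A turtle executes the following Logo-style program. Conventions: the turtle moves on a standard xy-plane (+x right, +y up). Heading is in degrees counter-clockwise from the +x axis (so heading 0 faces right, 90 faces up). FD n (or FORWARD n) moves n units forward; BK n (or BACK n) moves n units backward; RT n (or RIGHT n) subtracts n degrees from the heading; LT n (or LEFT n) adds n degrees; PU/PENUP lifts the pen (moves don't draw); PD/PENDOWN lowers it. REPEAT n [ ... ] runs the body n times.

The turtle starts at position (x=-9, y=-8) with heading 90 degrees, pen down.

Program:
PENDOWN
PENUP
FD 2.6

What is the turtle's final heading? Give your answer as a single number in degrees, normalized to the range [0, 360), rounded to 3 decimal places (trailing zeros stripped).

Executing turtle program step by step:
Start: pos=(-9,-8), heading=90, pen down
PD: pen down
PU: pen up
FD 2.6: (-9,-8) -> (-9,-5.4) [heading=90, move]
Final: pos=(-9,-5.4), heading=90, 0 segment(s) drawn

Answer: 90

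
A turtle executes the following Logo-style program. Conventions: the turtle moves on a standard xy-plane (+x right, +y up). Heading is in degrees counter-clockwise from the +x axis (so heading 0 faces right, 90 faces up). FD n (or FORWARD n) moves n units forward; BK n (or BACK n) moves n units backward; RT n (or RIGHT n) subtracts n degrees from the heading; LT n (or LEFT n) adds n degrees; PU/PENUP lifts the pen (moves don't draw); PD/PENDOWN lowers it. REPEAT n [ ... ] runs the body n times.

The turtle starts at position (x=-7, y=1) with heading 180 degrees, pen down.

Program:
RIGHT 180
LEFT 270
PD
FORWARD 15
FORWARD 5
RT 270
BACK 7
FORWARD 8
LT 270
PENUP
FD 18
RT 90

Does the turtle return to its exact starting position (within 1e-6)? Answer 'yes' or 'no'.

Answer: no

Derivation:
Executing turtle program step by step:
Start: pos=(-7,1), heading=180, pen down
RT 180: heading 180 -> 0
LT 270: heading 0 -> 270
PD: pen down
FD 15: (-7,1) -> (-7,-14) [heading=270, draw]
FD 5: (-7,-14) -> (-7,-19) [heading=270, draw]
RT 270: heading 270 -> 0
BK 7: (-7,-19) -> (-14,-19) [heading=0, draw]
FD 8: (-14,-19) -> (-6,-19) [heading=0, draw]
LT 270: heading 0 -> 270
PU: pen up
FD 18: (-6,-19) -> (-6,-37) [heading=270, move]
RT 90: heading 270 -> 180
Final: pos=(-6,-37), heading=180, 4 segment(s) drawn

Start position: (-7, 1)
Final position: (-6, -37)
Distance = 38.013; >= 1e-6 -> NOT closed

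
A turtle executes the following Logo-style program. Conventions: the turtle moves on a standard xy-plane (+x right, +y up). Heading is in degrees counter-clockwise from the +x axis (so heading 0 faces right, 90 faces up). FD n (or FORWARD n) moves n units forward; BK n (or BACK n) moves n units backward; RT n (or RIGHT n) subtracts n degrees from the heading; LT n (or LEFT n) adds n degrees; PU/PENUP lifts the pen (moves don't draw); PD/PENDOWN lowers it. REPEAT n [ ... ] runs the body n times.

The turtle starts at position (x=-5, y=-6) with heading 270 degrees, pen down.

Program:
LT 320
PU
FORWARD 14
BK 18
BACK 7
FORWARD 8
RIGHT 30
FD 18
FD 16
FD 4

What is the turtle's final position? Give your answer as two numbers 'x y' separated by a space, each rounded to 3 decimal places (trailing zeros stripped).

Executing turtle program step by step:
Start: pos=(-5,-6), heading=270, pen down
LT 320: heading 270 -> 230
PU: pen up
FD 14: (-5,-6) -> (-13.999,-16.725) [heading=230, move]
BK 18: (-13.999,-16.725) -> (-2.429,-2.936) [heading=230, move]
BK 7: (-2.429,-2.936) -> (2.071,2.426) [heading=230, move]
FD 8: (2.071,2.426) -> (-3.072,-3.702) [heading=230, move]
RT 30: heading 230 -> 200
FD 18: (-3.072,-3.702) -> (-19.986,-9.858) [heading=200, move]
FD 16: (-19.986,-9.858) -> (-35.021,-15.331) [heading=200, move]
FD 4: (-35.021,-15.331) -> (-38.78,-16.699) [heading=200, move]
Final: pos=(-38.78,-16.699), heading=200, 0 segment(s) drawn

Answer: -38.78 -16.699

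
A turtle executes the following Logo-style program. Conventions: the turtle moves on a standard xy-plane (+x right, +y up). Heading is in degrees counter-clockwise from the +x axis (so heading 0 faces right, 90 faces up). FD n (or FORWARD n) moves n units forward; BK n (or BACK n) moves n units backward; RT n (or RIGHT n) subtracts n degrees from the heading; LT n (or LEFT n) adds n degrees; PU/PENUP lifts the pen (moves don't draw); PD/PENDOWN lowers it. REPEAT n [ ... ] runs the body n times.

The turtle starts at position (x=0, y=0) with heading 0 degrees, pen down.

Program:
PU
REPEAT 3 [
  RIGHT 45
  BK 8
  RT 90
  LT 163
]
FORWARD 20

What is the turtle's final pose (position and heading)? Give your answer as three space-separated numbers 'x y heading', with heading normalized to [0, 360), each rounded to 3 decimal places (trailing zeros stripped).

Answer: -19.07 26.36 84

Derivation:
Executing turtle program step by step:
Start: pos=(0,0), heading=0, pen down
PU: pen up
REPEAT 3 [
  -- iteration 1/3 --
  RT 45: heading 0 -> 315
  BK 8: (0,0) -> (-5.657,5.657) [heading=315, move]
  RT 90: heading 315 -> 225
  LT 163: heading 225 -> 28
  -- iteration 2/3 --
  RT 45: heading 28 -> 343
  BK 8: (-5.657,5.657) -> (-13.307,7.996) [heading=343, move]
  RT 90: heading 343 -> 253
  LT 163: heading 253 -> 56
  -- iteration 3/3 --
  RT 45: heading 56 -> 11
  BK 8: (-13.307,7.996) -> (-21.16,6.469) [heading=11, move]
  RT 90: heading 11 -> 281
  LT 163: heading 281 -> 84
]
FD 20: (-21.16,6.469) -> (-19.07,26.36) [heading=84, move]
Final: pos=(-19.07,26.36), heading=84, 0 segment(s) drawn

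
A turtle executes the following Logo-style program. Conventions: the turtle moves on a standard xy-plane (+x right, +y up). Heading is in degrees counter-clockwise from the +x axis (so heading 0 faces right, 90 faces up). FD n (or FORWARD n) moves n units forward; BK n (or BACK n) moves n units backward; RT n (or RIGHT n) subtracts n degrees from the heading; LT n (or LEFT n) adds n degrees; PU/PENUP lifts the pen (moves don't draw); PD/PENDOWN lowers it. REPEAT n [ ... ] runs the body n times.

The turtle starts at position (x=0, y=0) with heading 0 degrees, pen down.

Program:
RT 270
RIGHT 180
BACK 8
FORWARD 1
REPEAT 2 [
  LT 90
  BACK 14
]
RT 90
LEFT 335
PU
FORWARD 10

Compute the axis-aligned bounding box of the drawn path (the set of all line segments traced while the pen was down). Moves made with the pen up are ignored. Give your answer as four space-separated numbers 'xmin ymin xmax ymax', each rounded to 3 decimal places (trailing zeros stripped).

Answer: -14 -7 0 8

Derivation:
Executing turtle program step by step:
Start: pos=(0,0), heading=0, pen down
RT 270: heading 0 -> 90
RT 180: heading 90 -> 270
BK 8: (0,0) -> (0,8) [heading=270, draw]
FD 1: (0,8) -> (0,7) [heading=270, draw]
REPEAT 2 [
  -- iteration 1/2 --
  LT 90: heading 270 -> 0
  BK 14: (0,7) -> (-14,7) [heading=0, draw]
  -- iteration 2/2 --
  LT 90: heading 0 -> 90
  BK 14: (-14,7) -> (-14,-7) [heading=90, draw]
]
RT 90: heading 90 -> 0
LT 335: heading 0 -> 335
PU: pen up
FD 10: (-14,-7) -> (-4.937,-11.226) [heading=335, move]
Final: pos=(-4.937,-11.226), heading=335, 4 segment(s) drawn

Segment endpoints: x in {-14, -14, 0, 0, 0}, y in {-7, 0, 7, 7, 8}
xmin=-14, ymin=-7, xmax=0, ymax=8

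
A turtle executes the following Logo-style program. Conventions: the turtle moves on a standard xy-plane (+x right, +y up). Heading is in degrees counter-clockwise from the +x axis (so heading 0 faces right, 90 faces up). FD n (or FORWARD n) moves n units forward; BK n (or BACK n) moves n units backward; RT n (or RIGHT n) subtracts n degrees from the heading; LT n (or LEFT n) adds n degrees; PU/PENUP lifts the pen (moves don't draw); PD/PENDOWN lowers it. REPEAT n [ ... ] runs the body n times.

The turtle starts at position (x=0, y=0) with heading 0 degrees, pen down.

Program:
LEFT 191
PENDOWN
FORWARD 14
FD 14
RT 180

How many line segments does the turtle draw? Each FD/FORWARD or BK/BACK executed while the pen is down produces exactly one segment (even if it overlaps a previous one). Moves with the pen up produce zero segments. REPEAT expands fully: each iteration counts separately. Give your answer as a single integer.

Executing turtle program step by step:
Start: pos=(0,0), heading=0, pen down
LT 191: heading 0 -> 191
PD: pen down
FD 14: (0,0) -> (-13.743,-2.671) [heading=191, draw]
FD 14: (-13.743,-2.671) -> (-27.486,-5.343) [heading=191, draw]
RT 180: heading 191 -> 11
Final: pos=(-27.486,-5.343), heading=11, 2 segment(s) drawn
Segments drawn: 2

Answer: 2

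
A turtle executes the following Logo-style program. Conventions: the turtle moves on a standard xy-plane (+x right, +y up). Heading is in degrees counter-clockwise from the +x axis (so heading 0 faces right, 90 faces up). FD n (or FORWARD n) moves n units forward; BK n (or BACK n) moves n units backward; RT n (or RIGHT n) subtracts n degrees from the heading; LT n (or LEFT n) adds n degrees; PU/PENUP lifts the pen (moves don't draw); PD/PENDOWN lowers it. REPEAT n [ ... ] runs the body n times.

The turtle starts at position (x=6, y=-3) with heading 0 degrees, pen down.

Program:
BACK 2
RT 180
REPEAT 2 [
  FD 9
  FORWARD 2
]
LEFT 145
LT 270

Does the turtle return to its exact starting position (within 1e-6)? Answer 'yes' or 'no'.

Executing turtle program step by step:
Start: pos=(6,-3), heading=0, pen down
BK 2: (6,-3) -> (4,-3) [heading=0, draw]
RT 180: heading 0 -> 180
REPEAT 2 [
  -- iteration 1/2 --
  FD 9: (4,-3) -> (-5,-3) [heading=180, draw]
  FD 2: (-5,-3) -> (-7,-3) [heading=180, draw]
  -- iteration 2/2 --
  FD 9: (-7,-3) -> (-16,-3) [heading=180, draw]
  FD 2: (-16,-3) -> (-18,-3) [heading=180, draw]
]
LT 145: heading 180 -> 325
LT 270: heading 325 -> 235
Final: pos=(-18,-3), heading=235, 5 segment(s) drawn

Start position: (6, -3)
Final position: (-18, -3)
Distance = 24; >= 1e-6 -> NOT closed

Answer: no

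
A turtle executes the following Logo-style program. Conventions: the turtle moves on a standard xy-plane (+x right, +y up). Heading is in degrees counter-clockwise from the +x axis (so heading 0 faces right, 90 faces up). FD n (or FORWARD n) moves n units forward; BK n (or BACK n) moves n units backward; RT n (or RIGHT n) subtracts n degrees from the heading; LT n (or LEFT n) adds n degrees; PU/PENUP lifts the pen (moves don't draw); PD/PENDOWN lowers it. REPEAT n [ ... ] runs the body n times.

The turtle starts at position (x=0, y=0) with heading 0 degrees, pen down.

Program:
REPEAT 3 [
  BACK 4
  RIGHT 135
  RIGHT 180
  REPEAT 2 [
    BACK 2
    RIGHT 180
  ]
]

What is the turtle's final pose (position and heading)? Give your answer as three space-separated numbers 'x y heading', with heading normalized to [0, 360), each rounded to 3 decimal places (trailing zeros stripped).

Executing turtle program step by step:
Start: pos=(0,0), heading=0, pen down
REPEAT 3 [
  -- iteration 1/3 --
  BK 4: (0,0) -> (-4,0) [heading=0, draw]
  RT 135: heading 0 -> 225
  RT 180: heading 225 -> 45
  REPEAT 2 [
    -- iteration 1/2 --
    BK 2: (-4,0) -> (-5.414,-1.414) [heading=45, draw]
    RT 180: heading 45 -> 225
    -- iteration 2/2 --
    BK 2: (-5.414,-1.414) -> (-4,0) [heading=225, draw]
    RT 180: heading 225 -> 45
  ]
  -- iteration 2/3 --
  BK 4: (-4,0) -> (-6.828,-2.828) [heading=45, draw]
  RT 135: heading 45 -> 270
  RT 180: heading 270 -> 90
  REPEAT 2 [
    -- iteration 1/2 --
    BK 2: (-6.828,-2.828) -> (-6.828,-4.828) [heading=90, draw]
    RT 180: heading 90 -> 270
    -- iteration 2/2 --
    BK 2: (-6.828,-4.828) -> (-6.828,-2.828) [heading=270, draw]
    RT 180: heading 270 -> 90
  ]
  -- iteration 3/3 --
  BK 4: (-6.828,-2.828) -> (-6.828,-6.828) [heading=90, draw]
  RT 135: heading 90 -> 315
  RT 180: heading 315 -> 135
  REPEAT 2 [
    -- iteration 1/2 --
    BK 2: (-6.828,-6.828) -> (-5.414,-8.243) [heading=135, draw]
    RT 180: heading 135 -> 315
    -- iteration 2/2 --
    BK 2: (-5.414,-8.243) -> (-6.828,-6.828) [heading=315, draw]
    RT 180: heading 315 -> 135
  ]
]
Final: pos=(-6.828,-6.828), heading=135, 9 segment(s) drawn

Answer: -6.828 -6.828 135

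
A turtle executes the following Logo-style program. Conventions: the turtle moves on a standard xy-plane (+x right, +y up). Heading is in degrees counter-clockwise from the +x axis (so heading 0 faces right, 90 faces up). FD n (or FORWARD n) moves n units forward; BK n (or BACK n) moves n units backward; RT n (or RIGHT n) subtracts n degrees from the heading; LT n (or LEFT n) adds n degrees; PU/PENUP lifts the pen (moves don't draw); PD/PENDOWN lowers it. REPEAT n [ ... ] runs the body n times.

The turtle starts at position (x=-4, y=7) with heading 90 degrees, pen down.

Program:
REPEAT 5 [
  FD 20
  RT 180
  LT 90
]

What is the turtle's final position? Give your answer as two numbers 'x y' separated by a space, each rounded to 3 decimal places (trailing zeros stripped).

Answer: -4 27

Derivation:
Executing turtle program step by step:
Start: pos=(-4,7), heading=90, pen down
REPEAT 5 [
  -- iteration 1/5 --
  FD 20: (-4,7) -> (-4,27) [heading=90, draw]
  RT 180: heading 90 -> 270
  LT 90: heading 270 -> 0
  -- iteration 2/5 --
  FD 20: (-4,27) -> (16,27) [heading=0, draw]
  RT 180: heading 0 -> 180
  LT 90: heading 180 -> 270
  -- iteration 3/5 --
  FD 20: (16,27) -> (16,7) [heading=270, draw]
  RT 180: heading 270 -> 90
  LT 90: heading 90 -> 180
  -- iteration 4/5 --
  FD 20: (16,7) -> (-4,7) [heading=180, draw]
  RT 180: heading 180 -> 0
  LT 90: heading 0 -> 90
  -- iteration 5/5 --
  FD 20: (-4,7) -> (-4,27) [heading=90, draw]
  RT 180: heading 90 -> 270
  LT 90: heading 270 -> 0
]
Final: pos=(-4,27), heading=0, 5 segment(s) drawn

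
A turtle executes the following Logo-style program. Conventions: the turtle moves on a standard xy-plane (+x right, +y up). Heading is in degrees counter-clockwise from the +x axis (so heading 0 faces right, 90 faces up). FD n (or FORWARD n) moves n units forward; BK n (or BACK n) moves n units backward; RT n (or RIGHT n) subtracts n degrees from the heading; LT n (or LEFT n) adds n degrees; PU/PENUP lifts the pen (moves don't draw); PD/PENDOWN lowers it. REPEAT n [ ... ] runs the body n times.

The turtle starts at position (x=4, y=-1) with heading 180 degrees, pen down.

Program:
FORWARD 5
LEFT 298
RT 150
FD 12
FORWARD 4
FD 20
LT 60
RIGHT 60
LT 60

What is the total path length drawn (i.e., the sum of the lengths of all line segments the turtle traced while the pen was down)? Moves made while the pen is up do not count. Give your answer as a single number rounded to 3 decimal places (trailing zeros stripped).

Answer: 41

Derivation:
Executing turtle program step by step:
Start: pos=(4,-1), heading=180, pen down
FD 5: (4,-1) -> (-1,-1) [heading=180, draw]
LT 298: heading 180 -> 118
RT 150: heading 118 -> 328
FD 12: (-1,-1) -> (9.177,-7.359) [heading=328, draw]
FD 4: (9.177,-7.359) -> (12.569,-9.479) [heading=328, draw]
FD 20: (12.569,-9.479) -> (29.53,-20.077) [heading=328, draw]
LT 60: heading 328 -> 28
RT 60: heading 28 -> 328
LT 60: heading 328 -> 28
Final: pos=(29.53,-20.077), heading=28, 4 segment(s) drawn

Segment lengths:
  seg 1: (4,-1) -> (-1,-1), length = 5
  seg 2: (-1,-1) -> (9.177,-7.359), length = 12
  seg 3: (9.177,-7.359) -> (12.569,-9.479), length = 4
  seg 4: (12.569,-9.479) -> (29.53,-20.077), length = 20
Total = 41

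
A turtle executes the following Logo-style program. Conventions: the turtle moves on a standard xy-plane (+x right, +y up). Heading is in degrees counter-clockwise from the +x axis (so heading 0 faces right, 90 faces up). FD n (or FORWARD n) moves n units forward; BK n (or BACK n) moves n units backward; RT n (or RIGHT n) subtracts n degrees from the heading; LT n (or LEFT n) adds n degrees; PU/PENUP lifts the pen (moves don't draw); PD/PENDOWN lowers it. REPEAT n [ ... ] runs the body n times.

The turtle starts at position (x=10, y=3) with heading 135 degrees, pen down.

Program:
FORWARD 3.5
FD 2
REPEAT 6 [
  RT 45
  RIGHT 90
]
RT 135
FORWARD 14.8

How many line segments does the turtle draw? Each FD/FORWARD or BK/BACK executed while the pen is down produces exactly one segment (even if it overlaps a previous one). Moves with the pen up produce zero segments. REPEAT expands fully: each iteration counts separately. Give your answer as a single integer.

Answer: 3

Derivation:
Executing turtle program step by step:
Start: pos=(10,3), heading=135, pen down
FD 3.5: (10,3) -> (7.525,5.475) [heading=135, draw]
FD 2: (7.525,5.475) -> (6.111,6.889) [heading=135, draw]
REPEAT 6 [
  -- iteration 1/6 --
  RT 45: heading 135 -> 90
  RT 90: heading 90 -> 0
  -- iteration 2/6 --
  RT 45: heading 0 -> 315
  RT 90: heading 315 -> 225
  -- iteration 3/6 --
  RT 45: heading 225 -> 180
  RT 90: heading 180 -> 90
  -- iteration 4/6 --
  RT 45: heading 90 -> 45
  RT 90: heading 45 -> 315
  -- iteration 5/6 --
  RT 45: heading 315 -> 270
  RT 90: heading 270 -> 180
  -- iteration 6/6 --
  RT 45: heading 180 -> 135
  RT 90: heading 135 -> 45
]
RT 135: heading 45 -> 270
FD 14.8: (6.111,6.889) -> (6.111,-7.911) [heading=270, draw]
Final: pos=(6.111,-7.911), heading=270, 3 segment(s) drawn
Segments drawn: 3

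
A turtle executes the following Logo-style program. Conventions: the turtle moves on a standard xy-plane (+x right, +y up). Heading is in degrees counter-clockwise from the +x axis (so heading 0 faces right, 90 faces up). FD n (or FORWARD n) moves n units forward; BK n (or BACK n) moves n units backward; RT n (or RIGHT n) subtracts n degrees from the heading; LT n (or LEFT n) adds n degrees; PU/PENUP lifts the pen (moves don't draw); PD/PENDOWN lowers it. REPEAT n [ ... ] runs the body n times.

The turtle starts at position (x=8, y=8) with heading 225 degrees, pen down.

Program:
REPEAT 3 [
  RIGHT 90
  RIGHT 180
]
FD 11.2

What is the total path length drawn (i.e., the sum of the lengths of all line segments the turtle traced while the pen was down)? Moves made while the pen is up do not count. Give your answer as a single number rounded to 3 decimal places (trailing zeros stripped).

Answer: 11.2

Derivation:
Executing turtle program step by step:
Start: pos=(8,8), heading=225, pen down
REPEAT 3 [
  -- iteration 1/3 --
  RT 90: heading 225 -> 135
  RT 180: heading 135 -> 315
  -- iteration 2/3 --
  RT 90: heading 315 -> 225
  RT 180: heading 225 -> 45
  -- iteration 3/3 --
  RT 90: heading 45 -> 315
  RT 180: heading 315 -> 135
]
FD 11.2: (8,8) -> (0.08,15.92) [heading=135, draw]
Final: pos=(0.08,15.92), heading=135, 1 segment(s) drawn

Segment lengths:
  seg 1: (8,8) -> (0.08,15.92), length = 11.2
Total = 11.2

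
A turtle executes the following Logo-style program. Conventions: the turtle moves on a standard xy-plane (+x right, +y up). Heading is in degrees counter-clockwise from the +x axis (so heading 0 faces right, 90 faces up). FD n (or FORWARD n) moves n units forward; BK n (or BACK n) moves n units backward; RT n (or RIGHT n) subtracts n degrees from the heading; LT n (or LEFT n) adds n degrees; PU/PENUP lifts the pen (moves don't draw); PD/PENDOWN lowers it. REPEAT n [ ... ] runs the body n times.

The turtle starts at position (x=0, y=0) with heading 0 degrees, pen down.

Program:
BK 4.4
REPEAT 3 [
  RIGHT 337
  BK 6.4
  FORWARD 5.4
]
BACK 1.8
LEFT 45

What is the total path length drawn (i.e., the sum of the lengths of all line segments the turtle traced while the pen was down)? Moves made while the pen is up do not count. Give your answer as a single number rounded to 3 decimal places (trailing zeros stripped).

Executing turtle program step by step:
Start: pos=(0,0), heading=0, pen down
BK 4.4: (0,0) -> (-4.4,0) [heading=0, draw]
REPEAT 3 [
  -- iteration 1/3 --
  RT 337: heading 0 -> 23
  BK 6.4: (-4.4,0) -> (-10.291,-2.501) [heading=23, draw]
  FD 5.4: (-10.291,-2.501) -> (-5.321,-0.391) [heading=23, draw]
  -- iteration 2/3 --
  RT 337: heading 23 -> 46
  BK 6.4: (-5.321,-0.391) -> (-9.766,-4.995) [heading=46, draw]
  FD 5.4: (-9.766,-4.995) -> (-6.015,-1.11) [heading=46, draw]
  -- iteration 3/3 --
  RT 337: heading 46 -> 69
  BK 6.4: (-6.015,-1.11) -> (-8.309,-7.085) [heading=69, draw]
  FD 5.4: (-8.309,-7.085) -> (-6.374,-2.044) [heading=69, draw]
]
BK 1.8: (-6.374,-2.044) -> (-7.019,-3.724) [heading=69, draw]
LT 45: heading 69 -> 114
Final: pos=(-7.019,-3.724), heading=114, 8 segment(s) drawn

Segment lengths:
  seg 1: (0,0) -> (-4.4,0), length = 4.4
  seg 2: (-4.4,0) -> (-10.291,-2.501), length = 6.4
  seg 3: (-10.291,-2.501) -> (-5.321,-0.391), length = 5.4
  seg 4: (-5.321,-0.391) -> (-9.766,-4.995), length = 6.4
  seg 5: (-9.766,-4.995) -> (-6.015,-1.11), length = 5.4
  seg 6: (-6.015,-1.11) -> (-8.309,-7.085), length = 6.4
  seg 7: (-8.309,-7.085) -> (-6.374,-2.044), length = 5.4
  seg 8: (-6.374,-2.044) -> (-7.019,-3.724), length = 1.8
Total = 41.6

Answer: 41.6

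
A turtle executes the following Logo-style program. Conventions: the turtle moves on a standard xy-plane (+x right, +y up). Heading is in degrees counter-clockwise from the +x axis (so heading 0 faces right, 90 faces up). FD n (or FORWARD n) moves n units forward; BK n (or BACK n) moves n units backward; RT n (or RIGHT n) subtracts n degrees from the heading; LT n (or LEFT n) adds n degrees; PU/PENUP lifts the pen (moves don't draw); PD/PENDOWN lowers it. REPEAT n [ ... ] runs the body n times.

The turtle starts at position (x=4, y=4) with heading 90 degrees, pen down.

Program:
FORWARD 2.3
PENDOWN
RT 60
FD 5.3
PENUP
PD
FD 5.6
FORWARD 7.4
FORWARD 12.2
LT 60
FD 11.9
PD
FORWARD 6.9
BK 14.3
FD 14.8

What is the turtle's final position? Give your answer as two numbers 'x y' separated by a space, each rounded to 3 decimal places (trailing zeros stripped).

Executing turtle program step by step:
Start: pos=(4,4), heading=90, pen down
FD 2.3: (4,4) -> (4,6.3) [heading=90, draw]
PD: pen down
RT 60: heading 90 -> 30
FD 5.3: (4,6.3) -> (8.59,8.95) [heading=30, draw]
PU: pen up
PD: pen down
FD 5.6: (8.59,8.95) -> (13.44,11.75) [heading=30, draw]
FD 7.4: (13.44,11.75) -> (19.848,15.45) [heading=30, draw]
FD 12.2: (19.848,15.45) -> (30.414,21.55) [heading=30, draw]
LT 60: heading 30 -> 90
FD 11.9: (30.414,21.55) -> (30.414,33.45) [heading=90, draw]
PD: pen down
FD 6.9: (30.414,33.45) -> (30.414,40.35) [heading=90, draw]
BK 14.3: (30.414,40.35) -> (30.414,26.05) [heading=90, draw]
FD 14.8: (30.414,26.05) -> (30.414,40.85) [heading=90, draw]
Final: pos=(30.414,40.85), heading=90, 9 segment(s) drawn

Answer: 30.414 40.85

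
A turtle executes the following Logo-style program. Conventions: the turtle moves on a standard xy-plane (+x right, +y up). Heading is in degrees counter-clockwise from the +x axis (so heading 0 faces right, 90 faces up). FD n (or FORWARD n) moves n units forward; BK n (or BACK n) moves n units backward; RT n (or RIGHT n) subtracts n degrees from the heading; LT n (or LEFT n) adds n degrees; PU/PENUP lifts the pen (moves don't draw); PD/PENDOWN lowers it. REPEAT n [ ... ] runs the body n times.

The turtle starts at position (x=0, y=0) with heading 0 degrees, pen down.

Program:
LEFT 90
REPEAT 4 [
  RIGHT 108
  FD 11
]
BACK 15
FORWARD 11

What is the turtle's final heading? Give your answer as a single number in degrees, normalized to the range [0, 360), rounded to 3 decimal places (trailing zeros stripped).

Executing turtle program step by step:
Start: pos=(0,0), heading=0, pen down
LT 90: heading 0 -> 90
REPEAT 4 [
  -- iteration 1/4 --
  RT 108: heading 90 -> 342
  FD 11: (0,0) -> (10.462,-3.399) [heading=342, draw]
  -- iteration 2/4 --
  RT 108: heading 342 -> 234
  FD 11: (10.462,-3.399) -> (3.996,-12.298) [heading=234, draw]
  -- iteration 3/4 --
  RT 108: heading 234 -> 126
  FD 11: (3.996,-12.298) -> (-2.47,-3.399) [heading=126, draw]
  -- iteration 4/4 --
  RT 108: heading 126 -> 18
  FD 11: (-2.47,-3.399) -> (7.992,0) [heading=18, draw]
]
BK 15: (7.992,0) -> (-6.274,-4.635) [heading=18, draw]
FD 11: (-6.274,-4.635) -> (4.188,-1.236) [heading=18, draw]
Final: pos=(4.188,-1.236), heading=18, 6 segment(s) drawn

Answer: 18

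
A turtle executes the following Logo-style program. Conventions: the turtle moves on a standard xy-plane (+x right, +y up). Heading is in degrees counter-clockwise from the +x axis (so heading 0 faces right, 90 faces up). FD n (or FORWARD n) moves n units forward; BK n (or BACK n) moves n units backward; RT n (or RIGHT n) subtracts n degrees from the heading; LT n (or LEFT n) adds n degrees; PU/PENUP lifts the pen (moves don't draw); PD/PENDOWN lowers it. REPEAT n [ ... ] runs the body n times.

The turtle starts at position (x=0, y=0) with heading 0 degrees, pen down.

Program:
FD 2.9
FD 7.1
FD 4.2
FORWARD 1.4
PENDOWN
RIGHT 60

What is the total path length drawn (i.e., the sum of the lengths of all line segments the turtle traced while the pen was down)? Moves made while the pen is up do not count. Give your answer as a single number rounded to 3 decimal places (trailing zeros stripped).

Answer: 15.6

Derivation:
Executing turtle program step by step:
Start: pos=(0,0), heading=0, pen down
FD 2.9: (0,0) -> (2.9,0) [heading=0, draw]
FD 7.1: (2.9,0) -> (10,0) [heading=0, draw]
FD 4.2: (10,0) -> (14.2,0) [heading=0, draw]
FD 1.4: (14.2,0) -> (15.6,0) [heading=0, draw]
PD: pen down
RT 60: heading 0 -> 300
Final: pos=(15.6,0), heading=300, 4 segment(s) drawn

Segment lengths:
  seg 1: (0,0) -> (2.9,0), length = 2.9
  seg 2: (2.9,0) -> (10,0), length = 7.1
  seg 3: (10,0) -> (14.2,0), length = 4.2
  seg 4: (14.2,0) -> (15.6,0), length = 1.4
Total = 15.6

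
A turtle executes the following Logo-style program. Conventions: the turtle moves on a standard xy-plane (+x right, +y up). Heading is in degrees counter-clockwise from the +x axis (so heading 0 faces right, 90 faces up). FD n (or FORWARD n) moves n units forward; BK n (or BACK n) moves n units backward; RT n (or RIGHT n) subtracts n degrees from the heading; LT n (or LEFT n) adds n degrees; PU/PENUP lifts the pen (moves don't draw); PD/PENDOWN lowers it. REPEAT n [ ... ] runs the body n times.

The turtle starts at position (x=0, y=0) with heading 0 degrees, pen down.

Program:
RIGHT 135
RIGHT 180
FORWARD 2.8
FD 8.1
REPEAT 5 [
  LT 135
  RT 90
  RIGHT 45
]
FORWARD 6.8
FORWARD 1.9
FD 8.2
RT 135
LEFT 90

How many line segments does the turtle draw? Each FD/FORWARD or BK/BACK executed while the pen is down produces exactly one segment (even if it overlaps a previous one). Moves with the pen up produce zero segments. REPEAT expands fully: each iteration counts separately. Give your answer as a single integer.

Executing turtle program step by step:
Start: pos=(0,0), heading=0, pen down
RT 135: heading 0 -> 225
RT 180: heading 225 -> 45
FD 2.8: (0,0) -> (1.98,1.98) [heading=45, draw]
FD 8.1: (1.98,1.98) -> (7.707,7.707) [heading=45, draw]
REPEAT 5 [
  -- iteration 1/5 --
  LT 135: heading 45 -> 180
  RT 90: heading 180 -> 90
  RT 45: heading 90 -> 45
  -- iteration 2/5 --
  LT 135: heading 45 -> 180
  RT 90: heading 180 -> 90
  RT 45: heading 90 -> 45
  -- iteration 3/5 --
  LT 135: heading 45 -> 180
  RT 90: heading 180 -> 90
  RT 45: heading 90 -> 45
  -- iteration 4/5 --
  LT 135: heading 45 -> 180
  RT 90: heading 180 -> 90
  RT 45: heading 90 -> 45
  -- iteration 5/5 --
  LT 135: heading 45 -> 180
  RT 90: heading 180 -> 90
  RT 45: heading 90 -> 45
]
FD 6.8: (7.707,7.707) -> (12.516,12.516) [heading=45, draw]
FD 1.9: (12.516,12.516) -> (13.859,13.859) [heading=45, draw]
FD 8.2: (13.859,13.859) -> (19.658,19.658) [heading=45, draw]
RT 135: heading 45 -> 270
LT 90: heading 270 -> 0
Final: pos=(19.658,19.658), heading=0, 5 segment(s) drawn
Segments drawn: 5

Answer: 5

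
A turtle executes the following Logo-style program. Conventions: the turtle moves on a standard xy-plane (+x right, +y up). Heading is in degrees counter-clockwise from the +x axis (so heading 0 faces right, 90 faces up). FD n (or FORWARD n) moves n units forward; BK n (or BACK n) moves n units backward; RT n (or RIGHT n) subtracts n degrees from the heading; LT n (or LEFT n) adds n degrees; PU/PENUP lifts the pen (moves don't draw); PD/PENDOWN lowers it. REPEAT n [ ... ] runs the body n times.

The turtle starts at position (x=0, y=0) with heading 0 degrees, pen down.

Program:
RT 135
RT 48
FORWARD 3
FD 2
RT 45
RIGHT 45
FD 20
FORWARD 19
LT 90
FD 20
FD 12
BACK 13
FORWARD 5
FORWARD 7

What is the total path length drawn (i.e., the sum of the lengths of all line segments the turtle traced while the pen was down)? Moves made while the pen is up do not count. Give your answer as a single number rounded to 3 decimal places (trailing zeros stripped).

Executing turtle program step by step:
Start: pos=(0,0), heading=0, pen down
RT 135: heading 0 -> 225
RT 48: heading 225 -> 177
FD 3: (0,0) -> (-2.996,0.157) [heading=177, draw]
FD 2: (-2.996,0.157) -> (-4.993,0.262) [heading=177, draw]
RT 45: heading 177 -> 132
RT 45: heading 132 -> 87
FD 20: (-4.993,0.262) -> (-3.946,20.234) [heading=87, draw]
FD 19: (-3.946,20.234) -> (-2.952,39.208) [heading=87, draw]
LT 90: heading 87 -> 177
FD 20: (-2.952,39.208) -> (-22.925,40.255) [heading=177, draw]
FD 12: (-22.925,40.255) -> (-34.908,40.883) [heading=177, draw]
BK 13: (-34.908,40.883) -> (-21.926,40.203) [heading=177, draw]
FD 5: (-21.926,40.203) -> (-26.919,40.464) [heading=177, draw]
FD 7: (-26.919,40.464) -> (-33.91,40.831) [heading=177, draw]
Final: pos=(-33.91,40.831), heading=177, 9 segment(s) drawn

Segment lengths:
  seg 1: (0,0) -> (-2.996,0.157), length = 3
  seg 2: (-2.996,0.157) -> (-4.993,0.262), length = 2
  seg 3: (-4.993,0.262) -> (-3.946,20.234), length = 20
  seg 4: (-3.946,20.234) -> (-2.952,39.208), length = 19
  seg 5: (-2.952,39.208) -> (-22.925,40.255), length = 20
  seg 6: (-22.925,40.255) -> (-34.908,40.883), length = 12
  seg 7: (-34.908,40.883) -> (-21.926,40.203), length = 13
  seg 8: (-21.926,40.203) -> (-26.919,40.464), length = 5
  seg 9: (-26.919,40.464) -> (-33.91,40.831), length = 7
Total = 101

Answer: 101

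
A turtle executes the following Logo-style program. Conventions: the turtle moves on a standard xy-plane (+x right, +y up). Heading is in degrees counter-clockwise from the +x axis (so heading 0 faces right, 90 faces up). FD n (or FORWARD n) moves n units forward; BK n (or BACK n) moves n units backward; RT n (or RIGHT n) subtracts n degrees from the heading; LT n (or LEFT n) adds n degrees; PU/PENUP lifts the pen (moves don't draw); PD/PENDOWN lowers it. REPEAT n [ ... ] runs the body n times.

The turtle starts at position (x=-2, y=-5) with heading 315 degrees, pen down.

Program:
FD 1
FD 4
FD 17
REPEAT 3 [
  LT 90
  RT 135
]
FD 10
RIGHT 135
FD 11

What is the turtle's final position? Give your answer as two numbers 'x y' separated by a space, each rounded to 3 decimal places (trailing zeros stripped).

Executing turtle program step by step:
Start: pos=(-2,-5), heading=315, pen down
FD 1: (-2,-5) -> (-1.293,-5.707) [heading=315, draw]
FD 4: (-1.293,-5.707) -> (1.536,-8.536) [heading=315, draw]
FD 17: (1.536,-8.536) -> (13.556,-20.556) [heading=315, draw]
REPEAT 3 [
  -- iteration 1/3 --
  LT 90: heading 315 -> 45
  RT 135: heading 45 -> 270
  -- iteration 2/3 --
  LT 90: heading 270 -> 0
  RT 135: heading 0 -> 225
  -- iteration 3/3 --
  LT 90: heading 225 -> 315
  RT 135: heading 315 -> 180
]
FD 10: (13.556,-20.556) -> (3.556,-20.556) [heading=180, draw]
RT 135: heading 180 -> 45
FD 11: (3.556,-20.556) -> (11.335,-12.778) [heading=45, draw]
Final: pos=(11.335,-12.778), heading=45, 5 segment(s) drawn

Answer: 11.335 -12.778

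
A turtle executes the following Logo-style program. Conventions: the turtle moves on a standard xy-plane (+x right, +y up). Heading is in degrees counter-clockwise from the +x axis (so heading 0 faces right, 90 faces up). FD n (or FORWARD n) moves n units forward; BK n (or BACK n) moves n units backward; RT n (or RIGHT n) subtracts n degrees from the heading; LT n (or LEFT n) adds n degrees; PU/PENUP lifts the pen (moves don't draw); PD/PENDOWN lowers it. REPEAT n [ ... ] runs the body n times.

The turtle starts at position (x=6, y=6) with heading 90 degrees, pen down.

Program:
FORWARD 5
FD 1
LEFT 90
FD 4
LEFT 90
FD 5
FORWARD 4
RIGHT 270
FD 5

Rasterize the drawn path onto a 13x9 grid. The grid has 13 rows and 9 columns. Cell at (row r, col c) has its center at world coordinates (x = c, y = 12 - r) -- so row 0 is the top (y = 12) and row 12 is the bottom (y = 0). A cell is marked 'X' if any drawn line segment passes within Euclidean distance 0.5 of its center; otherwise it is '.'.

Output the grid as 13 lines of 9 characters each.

Segment 0: (6,6) -> (6,11)
Segment 1: (6,11) -> (6,12)
Segment 2: (6,12) -> (2,12)
Segment 3: (2,12) -> (2,7)
Segment 4: (2,7) -> (2,3)
Segment 5: (2,3) -> (7,3)

Answer: ..XXXXX..
..X...X..
..X...X..
..X...X..
..X...X..
..X...X..
..X...X..
..X......
..X......
..XXXXXX.
.........
.........
.........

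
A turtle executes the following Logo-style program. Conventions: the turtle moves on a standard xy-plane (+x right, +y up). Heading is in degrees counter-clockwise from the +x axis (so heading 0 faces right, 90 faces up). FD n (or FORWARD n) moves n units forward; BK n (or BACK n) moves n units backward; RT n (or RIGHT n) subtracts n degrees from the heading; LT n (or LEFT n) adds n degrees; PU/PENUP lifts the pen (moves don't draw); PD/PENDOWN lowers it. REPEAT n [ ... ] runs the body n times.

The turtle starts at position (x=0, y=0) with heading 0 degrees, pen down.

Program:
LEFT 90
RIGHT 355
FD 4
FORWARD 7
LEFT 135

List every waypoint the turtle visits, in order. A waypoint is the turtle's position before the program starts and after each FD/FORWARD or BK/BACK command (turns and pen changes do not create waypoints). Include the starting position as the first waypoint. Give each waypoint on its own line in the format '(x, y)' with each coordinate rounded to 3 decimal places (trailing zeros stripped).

Answer: (0, 0)
(-0.349, 3.985)
(-0.959, 10.958)

Derivation:
Executing turtle program step by step:
Start: pos=(0,0), heading=0, pen down
LT 90: heading 0 -> 90
RT 355: heading 90 -> 95
FD 4: (0,0) -> (-0.349,3.985) [heading=95, draw]
FD 7: (-0.349,3.985) -> (-0.959,10.958) [heading=95, draw]
LT 135: heading 95 -> 230
Final: pos=(-0.959,10.958), heading=230, 2 segment(s) drawn
Waypoints (3 total):
(0, 0)
(-0.349, 3.985)
(-0.959, 10.958)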